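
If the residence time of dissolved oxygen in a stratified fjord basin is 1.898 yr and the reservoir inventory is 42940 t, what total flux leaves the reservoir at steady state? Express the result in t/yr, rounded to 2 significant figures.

23000 t/yr

F = M / τ = 42940 / 1.898 = 22620 t/yr.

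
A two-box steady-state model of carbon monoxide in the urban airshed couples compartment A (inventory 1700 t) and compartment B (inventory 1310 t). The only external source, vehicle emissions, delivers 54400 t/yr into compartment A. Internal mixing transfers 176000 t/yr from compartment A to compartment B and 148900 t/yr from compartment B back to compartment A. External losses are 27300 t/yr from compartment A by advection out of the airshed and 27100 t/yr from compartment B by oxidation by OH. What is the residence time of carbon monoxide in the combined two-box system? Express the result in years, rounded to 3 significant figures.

0.0553 yr

Residence time in the combined system uses the total inventory and the total *external* removal — internal exchanges between the two boxes cancel.
M_total = 1700 + 1310 = 3010.0 t.
ΣF_external_out = 27300 + 27100 = 54400 t/yr.
τ = M_total / ΣF_ext = 3010.0 / 54400 = 0.05533 yr.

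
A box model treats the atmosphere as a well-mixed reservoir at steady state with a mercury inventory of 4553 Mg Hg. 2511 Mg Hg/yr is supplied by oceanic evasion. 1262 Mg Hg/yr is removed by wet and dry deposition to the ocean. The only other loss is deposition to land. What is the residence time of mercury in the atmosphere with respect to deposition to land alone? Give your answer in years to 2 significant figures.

At steady state ΣF_in = ΣF_out.
ΣF_in = 2511.0 Mg Hg/yr.
Deposition to land flux = ΣF_in − (1262) = 2511.0 − 1262 = 1249 Mg Hg/yr.
τ = M / F = 4553 / 1249 = 3.645 yr.

3.6 yr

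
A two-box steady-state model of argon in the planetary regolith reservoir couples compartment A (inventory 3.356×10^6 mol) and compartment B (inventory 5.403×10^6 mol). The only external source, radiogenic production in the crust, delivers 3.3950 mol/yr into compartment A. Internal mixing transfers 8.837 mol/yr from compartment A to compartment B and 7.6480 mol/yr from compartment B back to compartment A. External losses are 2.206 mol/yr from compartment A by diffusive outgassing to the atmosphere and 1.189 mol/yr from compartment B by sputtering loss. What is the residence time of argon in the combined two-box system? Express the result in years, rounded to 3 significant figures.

Residence time in the combined system uses the total inventory and the total *external* removal — internal exchanges between the two boxes cancel.
M_total = 3.356×10^6 + 5.403×10^6 = 8.7590×10^6 mol.
ΣF_external_out = 2.206 + 1.189 = 3.3950 mol/yr.
τ = M_total / ΣF_ext = 8.7590×10^6 / 3.3950 = 2.580×10^6 yr.

2.58×10^6 yr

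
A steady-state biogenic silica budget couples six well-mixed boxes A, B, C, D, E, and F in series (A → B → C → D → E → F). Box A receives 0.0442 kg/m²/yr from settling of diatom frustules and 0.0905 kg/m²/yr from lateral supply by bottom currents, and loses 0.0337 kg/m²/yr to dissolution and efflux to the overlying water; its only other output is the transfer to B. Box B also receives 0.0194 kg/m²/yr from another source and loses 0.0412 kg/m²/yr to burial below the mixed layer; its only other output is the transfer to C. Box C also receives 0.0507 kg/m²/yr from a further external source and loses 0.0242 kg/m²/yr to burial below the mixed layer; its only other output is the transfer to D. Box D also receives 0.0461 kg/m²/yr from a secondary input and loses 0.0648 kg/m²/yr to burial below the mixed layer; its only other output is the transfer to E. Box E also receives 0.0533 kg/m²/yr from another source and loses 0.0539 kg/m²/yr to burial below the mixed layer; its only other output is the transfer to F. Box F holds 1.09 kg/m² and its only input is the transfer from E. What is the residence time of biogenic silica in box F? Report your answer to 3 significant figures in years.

Box A: F(A→B) = (0.0442 + 0.0905) − 0.0337 = 0.10100 kg/m²/yr.
Box B: F(B→C) = (0.10100 + 0.0194) − 0.0412 = 0.079200 kg/m²/yr.
Box C: F(C→D) = (0.079200 + 0.0507) − 0.0242 = 0.10570 kg/m²/yr.
Box D: F(D→E) = (0.10570 + 0.0461) − 0.0648 = 0.087000 kg/m²/yr.
Box E: F(E→F) = (0.087000 + 0.0533) − 0.0539 = 0.086400 kg/m²/yr.
Box F throughput = its input = 0.086400 kg/m²/yr; τ = 1.09 / 0.086400 = 12.62 yr.

12.6 yr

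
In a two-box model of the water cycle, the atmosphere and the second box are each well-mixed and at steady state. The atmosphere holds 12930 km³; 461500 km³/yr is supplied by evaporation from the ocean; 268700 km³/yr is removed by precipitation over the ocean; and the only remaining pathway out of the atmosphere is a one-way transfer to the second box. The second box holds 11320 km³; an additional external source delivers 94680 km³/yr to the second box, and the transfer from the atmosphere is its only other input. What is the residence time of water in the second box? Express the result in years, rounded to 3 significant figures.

Balance the atmosphere: ΣF_in = 461500 km³/yr.
Transfer to the second box = ΣF_in − (268700) = 192800 km³/yr.
Total input to the second box = 192800 + 94680 = 287480 km³/yr; at steady state this equals its total output.
τ = M / F = 11320 / 287480 = 0.03938 yr.

0.0394 yr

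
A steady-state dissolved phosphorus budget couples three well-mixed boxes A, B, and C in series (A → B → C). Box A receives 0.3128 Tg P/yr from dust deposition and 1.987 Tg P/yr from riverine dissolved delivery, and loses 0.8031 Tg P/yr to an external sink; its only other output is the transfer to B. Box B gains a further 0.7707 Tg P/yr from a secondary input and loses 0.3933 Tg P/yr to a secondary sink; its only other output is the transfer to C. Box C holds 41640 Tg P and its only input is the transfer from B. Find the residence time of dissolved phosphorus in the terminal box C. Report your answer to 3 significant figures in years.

22200 yr

Box A: F(A→B) = (0.3128 + 1.987) − 0.8031 = 1.4967 Tg P/yr.
Box B: F(B→C) = (1.4967 + 0.7707) − 0.3933 = 1.8741 Tg P/yr.
Box C throughput = its input = 1.8741 Tg P/yr; τ = 41640 / 1.8741 = 22220 yr.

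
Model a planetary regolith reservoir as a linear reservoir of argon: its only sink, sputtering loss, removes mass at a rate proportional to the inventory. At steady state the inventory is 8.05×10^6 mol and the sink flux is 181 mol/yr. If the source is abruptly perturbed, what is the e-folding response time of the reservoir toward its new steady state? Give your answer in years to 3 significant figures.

For a linear reservoir the response time equals the residence time τ = M/F.
τ = 8.05×10^6 / 181 = 44480 yr.

44500 yr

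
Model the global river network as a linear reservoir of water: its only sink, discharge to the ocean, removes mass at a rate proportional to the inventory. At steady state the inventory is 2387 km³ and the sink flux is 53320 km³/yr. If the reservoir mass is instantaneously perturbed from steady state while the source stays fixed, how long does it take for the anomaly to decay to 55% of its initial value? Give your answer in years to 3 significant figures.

For a linear reservoir the anomaly decays as exp(−t/τ) with τ = M/F = 2387/53320 = 0.04477 yr.
exp(−t/τ) = 0.55 ⇒ t = −τ ln(0.55) = 0.04477 × 0.5978 = 0.02676 yr.

0.0268 yr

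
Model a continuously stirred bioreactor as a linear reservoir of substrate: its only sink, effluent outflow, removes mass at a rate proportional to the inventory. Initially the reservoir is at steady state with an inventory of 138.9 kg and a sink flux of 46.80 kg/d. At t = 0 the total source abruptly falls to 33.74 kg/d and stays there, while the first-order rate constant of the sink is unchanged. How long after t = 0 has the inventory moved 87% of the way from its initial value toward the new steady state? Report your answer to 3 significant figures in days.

τ = M₀/F₀ = 138.9/46.80 = 2.968 d.
The remaining gap fraction is e^(−t/τ); 87% covered ⇒ e^(−t/τ) = 0.130.
t = −τ ln(0.130) = 2.968 × 2.040 = 6.055 d.

6.06 d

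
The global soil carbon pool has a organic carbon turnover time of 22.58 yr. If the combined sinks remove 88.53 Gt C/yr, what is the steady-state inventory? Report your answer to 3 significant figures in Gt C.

2000 Gt C

τ = M/F ⇒ M = τ × F = 22.58 × 88.53 = 1999 Gt C.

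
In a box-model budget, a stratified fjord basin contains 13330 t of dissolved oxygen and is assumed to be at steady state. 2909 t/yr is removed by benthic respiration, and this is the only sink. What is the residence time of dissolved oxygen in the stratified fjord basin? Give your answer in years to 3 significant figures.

τ = M / F = 13330 / 2909 = 4.582 yr.

4.58 yr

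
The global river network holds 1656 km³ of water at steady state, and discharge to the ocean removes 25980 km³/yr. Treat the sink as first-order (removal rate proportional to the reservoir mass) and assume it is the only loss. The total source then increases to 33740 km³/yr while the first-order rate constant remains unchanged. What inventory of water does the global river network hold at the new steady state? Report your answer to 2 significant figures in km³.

2200 km³

Rate constant k = F/M = 25980 / 1656 = 15.69 yr⁻¹.
At the new steady state, source = k·M_new ⇒ M_new = 33740 / 15.69 = 2151 km³.
(Equivalently M_new = M × F_new/F_old = 1656 × 33740/25980.)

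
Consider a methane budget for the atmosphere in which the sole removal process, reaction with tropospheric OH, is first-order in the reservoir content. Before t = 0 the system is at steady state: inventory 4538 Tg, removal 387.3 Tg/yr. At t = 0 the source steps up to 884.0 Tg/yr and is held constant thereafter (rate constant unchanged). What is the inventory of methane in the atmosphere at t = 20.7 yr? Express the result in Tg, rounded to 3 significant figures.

The sink rate constant is k = F₀/M₀ = 387.3/4538 = 0.08535 yr⁻¹.
Solving dM/dt = F₁ − kM with M(0) = M₀ gives M(t) = F₁/k + (M₀ − F₁/k)·e^(−kt).
F₁/k = 884.0/0.08535 = 10358 Tg; kt = 0.08535 × 20.7 = 1.767, e^(−kt) = 0.1709.
M(20.7) = 10358 + (4538 − 10358) × 0.1709 = 10358 − 994.6 = 9363.2 Tg.

9360 Tg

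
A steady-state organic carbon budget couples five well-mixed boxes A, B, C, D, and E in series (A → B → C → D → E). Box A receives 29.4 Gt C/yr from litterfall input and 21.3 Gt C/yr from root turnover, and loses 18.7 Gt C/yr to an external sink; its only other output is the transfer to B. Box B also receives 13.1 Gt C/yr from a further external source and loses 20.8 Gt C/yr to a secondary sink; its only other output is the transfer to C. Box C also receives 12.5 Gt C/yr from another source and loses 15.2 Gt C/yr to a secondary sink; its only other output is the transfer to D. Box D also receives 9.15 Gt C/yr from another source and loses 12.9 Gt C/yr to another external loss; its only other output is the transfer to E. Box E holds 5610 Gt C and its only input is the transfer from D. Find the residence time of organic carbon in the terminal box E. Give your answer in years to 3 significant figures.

Box A: F(A→B) = (29.4 + 21.3) − 18.7 = 32.000 Gt C/yr.
Box B: F(B→C) = (32.000 + 13.1) − 20.8 = 24.300 Gt C/yr.
Box C: F(C→D) = (24.300 + 12.5) − 15.2 = 21.600 Gt C/yr.
Box D: F(D→E) = (21.600 + 9.15) − 12.9 = 17.850 Gt C/yr.
Box E throughput = its input = 17.850 Gt C/yr; τ = 5610 / 17.850 = 314.3 yr.

314 yr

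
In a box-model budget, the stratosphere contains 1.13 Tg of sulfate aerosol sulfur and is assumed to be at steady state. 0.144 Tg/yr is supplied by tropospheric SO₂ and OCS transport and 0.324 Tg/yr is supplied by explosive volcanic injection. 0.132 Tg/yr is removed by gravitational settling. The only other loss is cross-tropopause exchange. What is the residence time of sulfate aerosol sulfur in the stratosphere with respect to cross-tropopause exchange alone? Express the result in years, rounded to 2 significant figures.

3.4 yr

At steady state ΣF_in = ΣF_out.
ΣF_in = 0.144 + 0.324 = 0.46800 Tg/yr.
Cross-tropopause exchange flux = ΣF_in − (0.132) = 0.46800 − 0.1320 = 0.3360 Tg/yr.
τ = M / F = 1.13 / 0.3360 = 3.363 yr.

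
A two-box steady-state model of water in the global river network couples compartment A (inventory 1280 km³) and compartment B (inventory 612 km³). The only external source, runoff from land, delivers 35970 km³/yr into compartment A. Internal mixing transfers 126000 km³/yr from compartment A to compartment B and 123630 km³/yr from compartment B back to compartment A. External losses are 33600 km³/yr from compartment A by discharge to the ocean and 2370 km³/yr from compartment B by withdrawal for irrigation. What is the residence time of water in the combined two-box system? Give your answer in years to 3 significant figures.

0.0526 yr

Residence time in the combined system uses the total inventory and the total *external* removal — internal exchanges between the two boxes cancel.
M_total = 1280 + 612 = 1892.0 km³.
ΣF_external_out = 33600 + 2370 = 35970 km³/yr.
τ = M_total / ΣF_ext = 1892.0 / 35970 = 0.05260 yr.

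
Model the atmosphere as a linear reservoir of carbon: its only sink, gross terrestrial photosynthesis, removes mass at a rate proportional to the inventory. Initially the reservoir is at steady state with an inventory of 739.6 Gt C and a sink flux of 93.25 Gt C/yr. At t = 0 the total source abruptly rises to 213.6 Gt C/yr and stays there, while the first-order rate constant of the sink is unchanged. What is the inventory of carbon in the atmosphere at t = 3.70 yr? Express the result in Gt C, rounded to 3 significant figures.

Residence time τ = M₀/F₀ = 7.931 yr. The eventual steady state is M_∞ = M₀·(F₁/F₀) = 739.6 × 213.6/93.25 = 1694.1 Gt C.
The anomaly ΔM(t) = M(t) − M_∞ decays as ΔM₀·e^(−t/τ) with ΔM₀ = 739.6 − 1694.1 = −954.5 Gt C.
At t = 3.70 yr, e^(−t/τ) = e^(−0.4665) = 0.6272, so ΔM = −598.7 Gt C and M = 1694.1 − 598.7 = 1095.5 Gt C.

1100 Gt C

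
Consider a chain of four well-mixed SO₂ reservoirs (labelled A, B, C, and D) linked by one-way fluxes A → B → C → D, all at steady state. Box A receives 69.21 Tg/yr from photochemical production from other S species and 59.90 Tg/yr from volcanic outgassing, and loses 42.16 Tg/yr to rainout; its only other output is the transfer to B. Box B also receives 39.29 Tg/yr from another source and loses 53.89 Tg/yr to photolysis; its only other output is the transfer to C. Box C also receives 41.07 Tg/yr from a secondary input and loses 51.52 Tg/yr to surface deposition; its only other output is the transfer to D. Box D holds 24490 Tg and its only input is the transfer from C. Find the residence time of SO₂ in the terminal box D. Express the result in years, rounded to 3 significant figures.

Box A: F(A→B) = (69.21 + 59.90) − 42.16 = 86.950 Tg/yr.
Box B: F(B→C) = (86.950 + 39.29) − 53.89 = 72.350 Tg/yr.
Box C: F(C→D) = (72.350 + 41.07) − 51.52 = 61.900 Tg/yr.
Box D throughput = its input = 61.900 Tg/yr; τ = 24490 / 61.900 = 395.6 yr.

396 yr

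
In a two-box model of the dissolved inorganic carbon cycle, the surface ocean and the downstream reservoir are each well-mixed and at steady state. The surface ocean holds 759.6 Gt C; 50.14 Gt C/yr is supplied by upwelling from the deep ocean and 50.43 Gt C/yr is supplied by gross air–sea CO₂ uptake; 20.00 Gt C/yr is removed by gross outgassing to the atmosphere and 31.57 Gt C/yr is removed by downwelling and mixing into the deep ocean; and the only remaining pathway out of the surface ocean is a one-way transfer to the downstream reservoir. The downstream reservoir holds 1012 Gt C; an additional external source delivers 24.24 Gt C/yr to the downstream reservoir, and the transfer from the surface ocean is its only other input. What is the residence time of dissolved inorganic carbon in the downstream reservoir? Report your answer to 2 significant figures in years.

14 yr

Balance the surface ocean: ΣF_in = 50.14 + 50.43 = 100.57 Gt C/yr.
Transfer to the downstream reservoir = ΣF_in − (20.00 + 31.57) = 49.000 Gt C/yr.
Total input to the downstream reservoir = 49.000 + 24.24 = 73.240 Gt C/yr; at steady state this equals its total output.
τ = M / F = 1012 / 73.240 = 13.82 yr.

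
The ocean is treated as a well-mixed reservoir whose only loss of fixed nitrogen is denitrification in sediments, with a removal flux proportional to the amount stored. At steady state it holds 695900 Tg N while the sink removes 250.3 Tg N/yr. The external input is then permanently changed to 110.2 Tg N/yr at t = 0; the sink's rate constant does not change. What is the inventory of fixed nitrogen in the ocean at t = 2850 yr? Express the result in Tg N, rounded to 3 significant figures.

Residence time τ = M₀/F₀ = 2780 yr. The eventual steady state is M_∞ = M₀·(F₁/F₀) = 695900 × 110.2/250.3 = 306390 Tg N.
The anomaly ΔM(t) = M(t) − M_∞ decays as ΔM₀·e^(−t/τ) with ΔM₀ = 695900 − 306390 = 389500 Tg N.
At t = 2850 yr, e^(−t/τ) = e^(−1.025) = 0.3588, so ΔM = 139700 Tg N and M = 306390 + 139700 = 446130 Tg N.

446000 Tg N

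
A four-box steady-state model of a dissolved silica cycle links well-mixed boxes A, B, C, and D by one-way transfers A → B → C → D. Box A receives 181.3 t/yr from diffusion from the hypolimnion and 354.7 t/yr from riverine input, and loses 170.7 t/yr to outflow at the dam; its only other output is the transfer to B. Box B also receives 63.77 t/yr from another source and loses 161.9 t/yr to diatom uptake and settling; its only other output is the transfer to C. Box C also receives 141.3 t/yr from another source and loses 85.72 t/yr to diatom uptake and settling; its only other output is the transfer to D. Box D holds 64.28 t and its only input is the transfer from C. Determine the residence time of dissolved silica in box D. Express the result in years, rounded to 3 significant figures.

Box A: F(A→B) = (181.3 + 354.7) − 170.7 = 365.30 t/yr.
Box B: F(B→C) = (365.30 + 63.77) − 161.9 = 267.17 t/yr.
Box C: F(C→D) = (267.17 + 141.3) − 85.72 = 322.75 t/yr.
Box D throughput = its input = 322.75 t/yr; τ = 64.28 / 322.75 = 0.1992 yr.

0.199 yr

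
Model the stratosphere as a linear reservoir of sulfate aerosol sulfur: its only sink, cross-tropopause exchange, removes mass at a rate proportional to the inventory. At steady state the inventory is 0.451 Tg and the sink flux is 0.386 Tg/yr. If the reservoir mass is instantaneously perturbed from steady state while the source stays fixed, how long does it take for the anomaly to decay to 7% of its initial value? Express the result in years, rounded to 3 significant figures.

For a linear reservoir the anomaly decays as exp(−t/τ) with τ = M/F = 0.451/0.386 = 1.168 yr.
exp(−t/τ) = 0.07 ⇒ t = −τ ln(0.07) = 1.168 × 2.659 = 3.107 yr.

3.11 yr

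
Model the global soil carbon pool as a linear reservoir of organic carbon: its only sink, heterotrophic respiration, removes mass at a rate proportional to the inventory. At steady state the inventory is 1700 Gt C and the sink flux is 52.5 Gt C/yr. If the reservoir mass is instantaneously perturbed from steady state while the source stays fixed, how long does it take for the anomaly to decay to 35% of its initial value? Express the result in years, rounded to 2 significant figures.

For a linear reservoir the anomaly decays as exp(−t/τ) with τ = M/F = 1700/52.5 = 32.38 yr.
exp(−t/τ) = 0.35 ⇒ t = −τ ln(0.35) = 32.38 × 1.050 = 33.99 yr.

34 yr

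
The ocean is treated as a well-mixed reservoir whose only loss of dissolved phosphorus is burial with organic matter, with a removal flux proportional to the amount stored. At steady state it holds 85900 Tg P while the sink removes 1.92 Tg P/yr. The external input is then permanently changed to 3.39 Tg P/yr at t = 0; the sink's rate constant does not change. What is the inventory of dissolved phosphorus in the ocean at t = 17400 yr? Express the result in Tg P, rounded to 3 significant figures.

107000 Tg P

The sink rate constant is k = F₀/M₀ = 1.92/85900 = 2.235×10^-5 yr⁻¹.
Solving dM/dt = F₁ − kM with M(0) = M₀ gives M(t) = F₁/k + (M₀ − F₁/k)·e^(−kt).
F₁/k = 3.39/2.235×10^-5 = 151670 Tg P; kt = 2.235×10^-5 × 17400 = 0.3889, e^(−kt) = 0.6778.
M(17400) = 151670 + (85900 − 151670) × 0.6778 = 151670 − 44580 = 107090 Tg P.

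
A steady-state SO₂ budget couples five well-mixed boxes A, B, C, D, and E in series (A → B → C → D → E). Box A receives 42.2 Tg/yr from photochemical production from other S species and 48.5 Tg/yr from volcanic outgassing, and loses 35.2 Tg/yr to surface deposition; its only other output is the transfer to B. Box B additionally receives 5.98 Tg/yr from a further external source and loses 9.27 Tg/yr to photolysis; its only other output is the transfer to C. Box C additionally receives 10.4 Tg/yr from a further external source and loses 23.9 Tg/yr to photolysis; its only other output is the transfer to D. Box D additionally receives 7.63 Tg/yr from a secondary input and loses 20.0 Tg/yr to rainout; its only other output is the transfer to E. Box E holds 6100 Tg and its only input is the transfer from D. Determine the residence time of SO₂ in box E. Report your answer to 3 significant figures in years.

Box A: F(A→B) = (42.2 + 48.5) − 35.2 = 55.500 Tg/yr.
Box B: F(B→C) = (55.500 + 5.98) − 9.27 = 52.210 Tg/yr.
Box C: F(C→D) = (52.210 + 10.4) − 23.9 = 38.710 Tg/yr.
Box D: F(D→E) = (38.710 + 7.63) − 20.0 = 26.340 Tg/yr.
Box E throughput = its input = 26.340 Tg/yr; τ = 6100 / 26.340 = 231.6 yr.

232 yr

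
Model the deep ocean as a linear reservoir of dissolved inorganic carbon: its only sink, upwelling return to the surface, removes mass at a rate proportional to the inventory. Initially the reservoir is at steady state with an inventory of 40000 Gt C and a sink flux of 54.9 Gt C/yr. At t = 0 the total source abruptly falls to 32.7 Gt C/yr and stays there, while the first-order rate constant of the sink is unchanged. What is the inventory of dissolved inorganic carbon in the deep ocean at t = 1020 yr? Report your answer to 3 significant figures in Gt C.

The sink rate constant is k = F₀/M₀ = 54.9/40000 = 0.001373 yr⁻¹.
Solving dM/dt = F₁ − kM with M(0) = M₀ gives M(t) = F₁/k + (M₀ − F₁/k)·e^(−kt).
F₁/k = 32.7/0.001373 = 23825 Gt C; kt = 0.001373 × 1020 = 1.400, e^(−kt) = 0.2466.
M(1020) = 23825 + (40000 − 23825) × 0.2466 = 23825 + 3989 = 27814 Gt C.

27800 Gt C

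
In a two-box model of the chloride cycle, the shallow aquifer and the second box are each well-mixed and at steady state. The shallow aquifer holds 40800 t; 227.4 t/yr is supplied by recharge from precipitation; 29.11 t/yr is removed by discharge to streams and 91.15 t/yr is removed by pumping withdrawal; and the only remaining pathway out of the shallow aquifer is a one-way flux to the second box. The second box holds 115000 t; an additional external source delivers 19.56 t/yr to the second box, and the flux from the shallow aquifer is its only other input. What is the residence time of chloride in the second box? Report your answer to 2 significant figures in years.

Balance the shallow aquifer: ΣF_in = 227.40 t/yr.
Flux to the second box = ΣF_in − (29.11 + 91.15) = 107.14 t/yr.
Total input to the second box = 107.14 + 19.56 = 126.70 t/yr; at steady state this equals its total output.
τ = M / F = 115000 / 126.70 = 907.7 yr.

910 yr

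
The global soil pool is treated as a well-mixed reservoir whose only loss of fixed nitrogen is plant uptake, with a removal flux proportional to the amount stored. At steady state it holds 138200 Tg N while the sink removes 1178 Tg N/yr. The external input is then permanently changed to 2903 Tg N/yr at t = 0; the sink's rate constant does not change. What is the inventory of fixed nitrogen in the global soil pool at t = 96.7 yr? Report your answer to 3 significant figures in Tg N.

Residence time τ = M₀/F₀ = 117.3 yr. The eventual steady state is M_∞ = M₀·(F₁/F₀) = 138200 × 2903/1178 = 340570 Tg N.
The anomaly ΔM(t) = M(t) − M_∞ decays as ΔM₀·e^(−t/τ) with ΔM₀ = 138200 − 340570 = −202400 Tg N.
At t = 96.7 yr, e^(−t/τ) = e^(−0.8243) = 0.4386, so ΔM = −88750 Tg N and M = 340570 − 88750 = 251820 Tg N.

252000 Tg N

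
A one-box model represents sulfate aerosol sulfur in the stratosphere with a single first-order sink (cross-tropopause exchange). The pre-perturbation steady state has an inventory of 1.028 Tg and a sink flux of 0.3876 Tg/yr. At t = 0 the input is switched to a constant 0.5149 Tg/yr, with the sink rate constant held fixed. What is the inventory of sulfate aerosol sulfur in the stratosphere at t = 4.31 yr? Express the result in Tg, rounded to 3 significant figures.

τ = M₀/F₀ = 1.028/0.3876 = 2.652 yr; rate constant k = 1/τ.
New steady state M_∞ = F₁/k = F₁·τ = 0.5149 × 2.652 = 1.3656 Tg.
M(t) = M_∞ + (M₀ − M_∞)·e^(−t/τ); t/τ = 4.31/2.652 = 1.625, so e^(−t/τ) = 0.1969.
M(t) = 1.3656 − 0.3376 × 0.1969 = 1.2991 Tg.

1.30 Tg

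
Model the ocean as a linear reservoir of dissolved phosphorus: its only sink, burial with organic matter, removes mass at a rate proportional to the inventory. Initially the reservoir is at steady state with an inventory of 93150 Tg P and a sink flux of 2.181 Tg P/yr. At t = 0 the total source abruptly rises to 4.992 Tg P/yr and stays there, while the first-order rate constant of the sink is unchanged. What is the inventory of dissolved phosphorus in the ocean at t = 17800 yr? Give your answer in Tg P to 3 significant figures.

Residence time τ = M₀/F₀ = 42710 yr. The eventual steady state is M_∞ = M₀·(F₁/F₀) = 93150 × 4.992/2.181 = 213210 Tg P.
The anomaly ΔM(t) = M(t) − M_∞ decays as ΔM₀·e^(−t/τ) with ΔM₀ = 93150 − 213210 = −120100 Tg P.
At t = 17800 yr, e^(−t/τ) = e^(−0.4168) = 0.6592, so ΔM = −79140 Tg P and M = 213210 − 79140 = 134070 Tg P.

134000 Tg P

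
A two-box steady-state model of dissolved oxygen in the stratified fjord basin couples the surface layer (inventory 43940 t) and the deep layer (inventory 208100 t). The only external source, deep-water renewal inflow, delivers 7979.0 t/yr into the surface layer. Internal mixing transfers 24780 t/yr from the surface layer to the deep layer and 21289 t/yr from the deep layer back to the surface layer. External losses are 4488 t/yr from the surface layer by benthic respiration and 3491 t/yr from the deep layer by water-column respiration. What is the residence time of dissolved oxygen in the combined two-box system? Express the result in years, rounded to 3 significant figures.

For the system as a whole, the A↔B exchange is internal and contributes nothing to the throughput; only the external sinks remove mass.
M_total = 43940 + 208100 = 252040 t.
ΣF_external_out = 4488 + 3491 = 7979.0 t/yr.
τ = M_total / ΣF_ext = 252040 / 7979.0 = 31.59 yr.

31.6 yr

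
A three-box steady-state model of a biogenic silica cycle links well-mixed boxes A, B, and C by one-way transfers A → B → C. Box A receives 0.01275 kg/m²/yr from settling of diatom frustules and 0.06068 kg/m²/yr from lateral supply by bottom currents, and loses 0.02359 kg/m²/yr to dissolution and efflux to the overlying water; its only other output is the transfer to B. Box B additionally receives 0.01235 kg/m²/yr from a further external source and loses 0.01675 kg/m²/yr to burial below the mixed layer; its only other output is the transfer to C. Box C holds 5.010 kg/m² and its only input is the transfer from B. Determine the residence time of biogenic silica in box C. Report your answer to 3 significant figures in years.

110 yr

Box A: F(A→B) = (0.01275 + 0.06068) − 0.02359 = 0.049840 kg/m²/yr.
Box B: F(B→C) = (0.049840 + 0.01235) − 0.01675 = 0.045440 kg/m²/yr.
Box C throughput = its input = 0.045440 kg/m²/yr; τ = 5.010 / 0.045440 = 110.3 yr.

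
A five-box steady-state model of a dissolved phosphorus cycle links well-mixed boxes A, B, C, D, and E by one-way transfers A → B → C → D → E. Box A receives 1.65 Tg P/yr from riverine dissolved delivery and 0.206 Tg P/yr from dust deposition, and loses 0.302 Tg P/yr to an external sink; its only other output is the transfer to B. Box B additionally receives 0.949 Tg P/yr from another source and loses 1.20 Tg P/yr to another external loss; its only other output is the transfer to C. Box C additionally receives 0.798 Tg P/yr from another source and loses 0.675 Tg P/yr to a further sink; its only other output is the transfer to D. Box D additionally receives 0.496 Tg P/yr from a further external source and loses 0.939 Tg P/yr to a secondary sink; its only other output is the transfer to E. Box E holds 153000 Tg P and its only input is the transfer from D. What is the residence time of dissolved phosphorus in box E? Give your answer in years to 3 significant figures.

156000 yr

Box A: F(A→B) = (1.65 + 0.206) − 0.302 = 1.5540 Tg P/yr.
Box B: F(B→C) = (1.5540 + 0.949) − 1.20 = 1.3030 Tg P/yr.
Box C: F(C→D) = (1.3030 + 0.798) − 0.675 = 1.4260 Tg P/yr.
Box D: F(D→E) = (1.4260 + 0.496) − 0.939 = 0.98300 Tg P/yr.
Box E throughput = its input = 0.98300 Tg P/yr; τ = 153000 / 0.98300 = 155600 yr.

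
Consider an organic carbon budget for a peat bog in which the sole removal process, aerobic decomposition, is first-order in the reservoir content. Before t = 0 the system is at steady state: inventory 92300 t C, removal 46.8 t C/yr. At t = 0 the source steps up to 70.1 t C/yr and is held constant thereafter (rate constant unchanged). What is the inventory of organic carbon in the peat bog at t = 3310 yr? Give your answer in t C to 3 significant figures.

130000 t C

Residence time τ = M₀/F₀ = 1972 yr. The eventual steady state is M_∞ = M₀·(F₁/F₀) = 92300 × 70.1/46.8 = 138250 t C.
The anomaly ΔM(t) = M(t) − M_∞ decays as ΔM₀·e^(−t/τ) with ΔM₀ = 92300 − 138250 = −45950 t C.
At t = 3310 yr, e^(−t/τ) = e^(−1.678) = 0.1867, so ΔM = −8579 t C and M = 138250 − 8579 = 129670 t C.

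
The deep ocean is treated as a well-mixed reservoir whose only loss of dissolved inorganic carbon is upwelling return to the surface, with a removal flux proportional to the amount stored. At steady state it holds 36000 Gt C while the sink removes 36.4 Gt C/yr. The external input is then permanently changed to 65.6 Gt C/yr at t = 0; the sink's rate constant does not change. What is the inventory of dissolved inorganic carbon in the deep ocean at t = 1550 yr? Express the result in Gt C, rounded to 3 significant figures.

The sink rate constant is k = F₀/M₀ = 36.4/36000 = 0.001011 yr⁻¹.
Solving dM/dt = F₁ − kM with M(0) = M₀ gives M(t) = F₁/k + (M₀ − F₁/k)·e^(−kt).
F₁/k = 65.6/0.001011 = 64879 Gt C; kt = 0.001011 × 1550 = 1.567, e^(−kt) = 0.2086.
M(1550) = 64879 + (36000 − 64879) × 0.2086 = 64879 − 6025 = 58854 Gt C.

58900 Gt C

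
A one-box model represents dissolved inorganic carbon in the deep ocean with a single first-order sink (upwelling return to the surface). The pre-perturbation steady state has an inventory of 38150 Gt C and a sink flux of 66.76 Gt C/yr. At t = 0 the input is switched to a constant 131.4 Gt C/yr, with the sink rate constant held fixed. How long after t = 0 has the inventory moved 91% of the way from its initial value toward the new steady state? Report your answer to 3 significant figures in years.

1380 yr

τ = M₀/F₀ = 38150/66.76 = 571.4 yr.
The remaining gap fraction is e^(−t/τ); 91% covered ⇒ e^(−t/τ) = 0.0900.
t = −τ ln(0.0900) = 571.4 × 2.408 = 1376 yr.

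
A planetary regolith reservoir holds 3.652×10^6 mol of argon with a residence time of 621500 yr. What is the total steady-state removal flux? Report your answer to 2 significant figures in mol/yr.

5.9 mol/yr

F = M / τ = 3.652×10^6 / 621500 = 5.876 mol/yr.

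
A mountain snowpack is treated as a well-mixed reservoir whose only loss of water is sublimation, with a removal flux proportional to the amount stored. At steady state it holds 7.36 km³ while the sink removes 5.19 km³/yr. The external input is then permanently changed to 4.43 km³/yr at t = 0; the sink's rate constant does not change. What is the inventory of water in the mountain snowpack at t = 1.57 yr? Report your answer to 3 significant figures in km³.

The sink rate constant is k = F₀/M₀ = 5.19/7.36 = 0.7052 yr⁻¹.
Solving dM/dt = F₁ − kM with M(0) = M₀ gives M(t) = F₁/k + (M₀ − F₁/k)·e^(−kt).
F₁/k = 4.43/0.7052 = 6.2822 km³; kt = 0.7052 × 1.57 = 1.107, e^(−kt) = 0.3305.
M(1.57) = 6.2822 + (7.36 − 6.2822) × 0.3305 = 6.2822 + 0.3562 = 6.6385 km³.

6.64 km³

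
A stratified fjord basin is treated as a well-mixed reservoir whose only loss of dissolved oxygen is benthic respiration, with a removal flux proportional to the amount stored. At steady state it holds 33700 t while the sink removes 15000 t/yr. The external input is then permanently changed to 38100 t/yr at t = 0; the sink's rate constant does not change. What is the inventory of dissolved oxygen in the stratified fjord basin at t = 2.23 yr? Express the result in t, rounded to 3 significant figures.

66400 t

The sink rate constant is k = F₀/M₀ = 15000/33700 = 0.4451 yr⁻¹.
Solving dM/dt = F₁ − kM with M(0) = M₀ gives M(t) = F₁/k + (M₀ − F₁/k)·e^(−kt).
F₁/k = 38100/0.4451 = 85598 t; kt = 0.4451 × 2.23 = 0.9926, e^(−kt) = 0.3706.
M(2.23) = 85598 + (33700 − 85598) × 0.3706 = 85598 − 19230 = 66364 t.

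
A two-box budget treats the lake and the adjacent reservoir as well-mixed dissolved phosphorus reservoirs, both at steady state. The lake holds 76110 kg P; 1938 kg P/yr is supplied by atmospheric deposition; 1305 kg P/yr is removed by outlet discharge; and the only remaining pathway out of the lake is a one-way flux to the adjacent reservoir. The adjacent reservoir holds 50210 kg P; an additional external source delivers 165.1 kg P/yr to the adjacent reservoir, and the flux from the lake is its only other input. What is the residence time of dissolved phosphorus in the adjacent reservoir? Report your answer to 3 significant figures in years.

Balance the lake: ΣF_in = 1938.0 kg P/yr.
Flux to the adjacent reservoir = ΣF_in − (1305) = 633.00 kg P/yr.
Total input to the adjacent reservoir = 633.00 + 165.1 = 798.10 kg P/yr; at steady state this equals its total output.
τ = M / F = 50210 / 798.10 = 62.91 yr.

62.9 yr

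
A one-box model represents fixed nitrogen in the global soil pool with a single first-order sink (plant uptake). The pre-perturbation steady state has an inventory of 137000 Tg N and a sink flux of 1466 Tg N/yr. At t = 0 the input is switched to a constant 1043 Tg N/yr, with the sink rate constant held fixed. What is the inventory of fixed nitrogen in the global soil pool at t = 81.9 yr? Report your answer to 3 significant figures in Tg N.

114000 Tg N

Residence time τ = M₀/F₀ = 93.45 yr. The eventual steady state is M_∞ = M₀·(F₁/F₀) = 137000 × 1043/1466 = 97470 Tg N.
The anomaly ΔM(t) = M(t) − M_∞ decays as ΔM₀·e^(−t/τ) with ΔM₀ = 137000 − 97470 = 39530 Tg N.
At t = 81.9 yr, e^(−t/τ) = e^(−0.8764) = 0.4163, so ΔM = 16460 Tg N and M = 97470 + 16460 = 113930 Tg N.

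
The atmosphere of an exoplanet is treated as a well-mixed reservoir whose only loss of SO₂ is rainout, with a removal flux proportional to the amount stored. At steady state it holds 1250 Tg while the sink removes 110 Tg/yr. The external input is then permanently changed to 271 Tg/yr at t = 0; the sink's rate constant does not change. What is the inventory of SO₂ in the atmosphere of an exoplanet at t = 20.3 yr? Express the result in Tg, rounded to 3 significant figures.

2770 Tg

The sink rate constant is k = F₀/M₀ = 110/1250 = 0.08800 yr⁻¹.
Solving dM/dt = F₁ − kM with M(0) = M₀ gives M(t) = F₁/k + (M₀ − F₁/k)·e^(−kt).
F₁/k = 271/0.08800 = 3079.5 Tg; kt = 0.08800 × 20.3 = 1.786, e^(−kt) = 0.1676.
M(20.3) = 3079.5 + (1250 − 3079.5) × 0.1676 = 3079.5 − 306.6 = 2773.0 Tg.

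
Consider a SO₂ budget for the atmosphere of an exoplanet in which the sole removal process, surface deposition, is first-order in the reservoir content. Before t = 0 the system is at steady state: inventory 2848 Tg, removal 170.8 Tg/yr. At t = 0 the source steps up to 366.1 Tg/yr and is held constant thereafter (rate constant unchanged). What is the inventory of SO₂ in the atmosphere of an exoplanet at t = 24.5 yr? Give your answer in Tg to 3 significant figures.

5360 Tg

τ = M₀/F₀ = 2848/170.8 = 16.67 yr; rate constant k = 1/τ.
New steady state M_∞ = F₁/k = F₁·τ = 366.1 × 16.67 = 6104.5 Tg.
M(t) = M_∞ + (M₀ − M_∞)·e^(−t/τ); t/τ = 24.5/16.67 = 1.469, so e^(−t/τ) = 0.2301.
M(t) = 6104.5 − 3257 × 0.2301 = 5355.3 Tg.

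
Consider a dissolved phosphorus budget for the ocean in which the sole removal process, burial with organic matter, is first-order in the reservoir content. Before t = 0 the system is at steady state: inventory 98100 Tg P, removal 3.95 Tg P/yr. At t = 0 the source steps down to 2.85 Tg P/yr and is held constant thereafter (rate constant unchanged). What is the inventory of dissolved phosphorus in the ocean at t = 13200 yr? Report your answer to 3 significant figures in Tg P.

τ = M₀/F₀ = 98100/3.95 = 24840 yr; rate constant k = 1/τ.
New steady state M_∞ = F₁/k = F₁·τ = 2.85 × 24840 = 70781 Tg P.
M(t) = M_∞ + (M₀ − M_∞)·e^(−t/τ); t/τ = 13200/24840 = 0.5315, so e^(−t/τ) = 0.5877.
M(t) = 70781 + 27320 × 0.5877 = 86837 Tg P.

86800 Tg P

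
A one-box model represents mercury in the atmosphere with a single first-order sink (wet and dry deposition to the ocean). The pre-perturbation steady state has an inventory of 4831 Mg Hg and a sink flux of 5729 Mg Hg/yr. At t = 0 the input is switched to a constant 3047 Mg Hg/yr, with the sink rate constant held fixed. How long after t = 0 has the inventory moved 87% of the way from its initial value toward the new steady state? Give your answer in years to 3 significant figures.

τ = M₀/F₀ = 4831/5729 = 0.8433 yr.
The remaining gap fraction is e^(−t/τ); 87% covered ⇒ e^(−t/τ) = 0.130.
t = −τ ln(0.130) = 0.8433 × 2.040 = 1.720 yr.

1.72 yr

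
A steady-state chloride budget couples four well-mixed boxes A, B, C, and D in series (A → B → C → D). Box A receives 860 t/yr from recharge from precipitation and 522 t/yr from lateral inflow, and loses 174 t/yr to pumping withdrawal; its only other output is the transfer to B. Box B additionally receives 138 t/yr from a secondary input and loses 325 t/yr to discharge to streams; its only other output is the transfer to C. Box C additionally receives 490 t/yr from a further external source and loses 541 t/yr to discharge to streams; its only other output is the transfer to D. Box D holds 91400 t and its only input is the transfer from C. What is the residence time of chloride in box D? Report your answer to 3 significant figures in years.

Box A: F(A→B) = (860 + 522) − 174 = 1208.0 t/yr.
Box B: F(B→C) = (1208.0 + 138) − 325 = 1021.0 t/yr.
Box C: F(C→D) = (1021.0 + 490) − 541 = 970.00 t/yr.
Box D throughput = its input = 970.00 t/yr; τ = 91400 / 970.00 = 94.23 yr.

94.2 yr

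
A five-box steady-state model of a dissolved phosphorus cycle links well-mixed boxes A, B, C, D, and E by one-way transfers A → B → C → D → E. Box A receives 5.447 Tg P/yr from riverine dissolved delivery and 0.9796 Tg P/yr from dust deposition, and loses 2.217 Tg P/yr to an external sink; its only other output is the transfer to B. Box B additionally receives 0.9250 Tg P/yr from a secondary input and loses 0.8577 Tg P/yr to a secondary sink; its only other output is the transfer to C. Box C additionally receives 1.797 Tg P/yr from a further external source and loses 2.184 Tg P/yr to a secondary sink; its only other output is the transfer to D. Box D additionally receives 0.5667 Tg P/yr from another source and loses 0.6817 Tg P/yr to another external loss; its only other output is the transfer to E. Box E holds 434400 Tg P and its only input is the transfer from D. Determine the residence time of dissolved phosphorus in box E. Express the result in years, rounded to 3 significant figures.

115000 yr

Box A: F(A→B) = (5.447 + 0.9796) − 2.217 = 4.2096 Tg P/yr.
Box B: F(B→C) = (4.2096 + 0.9250) − 0.8577 = 4.2769 Tg P/yr.
Box C: F(C→D) = (4.2769 + 1.797) − 2.184 = 3.8899 Tg P/yr.
Box D: F(D→E) = (3.8899 + 0.5667) − 0.6817 = 3.7749 Tg P/yr.
Box E throughput = its input = 3.7749 Tg P/yr; τ = 434400 / 3.7749 = 115100 yr.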